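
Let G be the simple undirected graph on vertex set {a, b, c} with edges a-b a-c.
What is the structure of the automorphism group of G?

The degree sequence is [2, 1, 1]; the two degree-1 vertices b and c are the ends of a path, so G = P_3. A path has exactly one nontrivial symmetry — reversal — giving Aut(G) of order 2.

the cyclic group of order 2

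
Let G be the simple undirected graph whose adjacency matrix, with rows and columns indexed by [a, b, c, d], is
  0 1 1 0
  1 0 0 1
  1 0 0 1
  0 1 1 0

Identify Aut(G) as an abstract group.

G is 2-regular and bipartite on 2^2 = 4 vertices with girth 4; it is the hypercube graph Q_2. Aut(Q_2) consists of the signed permutations of the 2 coordinate axes: 2! permutations times 2^2 sign flips, so |Aut| = 2^2·2! = 8.

D_4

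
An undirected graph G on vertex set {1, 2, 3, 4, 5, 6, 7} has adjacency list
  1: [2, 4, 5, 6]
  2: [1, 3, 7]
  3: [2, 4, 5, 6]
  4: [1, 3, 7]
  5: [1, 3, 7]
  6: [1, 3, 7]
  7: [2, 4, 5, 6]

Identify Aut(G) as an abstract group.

S_4 × S_3

The vertices split by degree into {1, 3, 7} (degree 4) and {2, 4, 5, 6} (degree 3); every edge runs between the two parts, so G is the complete bipartite graph K_{3,4}. Automorphisms preserve the bipartition setwise (since the parts differ in size) and act as S_4 × S_3 within it; |Aut| = 144.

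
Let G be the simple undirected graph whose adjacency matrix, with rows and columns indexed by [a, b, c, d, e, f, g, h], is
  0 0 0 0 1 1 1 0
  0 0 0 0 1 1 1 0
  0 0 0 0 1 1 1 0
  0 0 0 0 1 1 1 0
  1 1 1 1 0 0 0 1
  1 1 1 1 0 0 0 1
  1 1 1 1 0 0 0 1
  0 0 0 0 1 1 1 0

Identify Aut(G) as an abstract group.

The vertices split by degree into {e, f, g} (degree 5) and {a, b, c, d, h} (degree 3); every edge runs between the two parts, so G is the complete bipartite graph K_{3,5}. Automorphisms preserve the bipartition setwise (since the parts differ in size) and act as S_5 × S_3 within it; |Aut| = 720.

S_5 × S_3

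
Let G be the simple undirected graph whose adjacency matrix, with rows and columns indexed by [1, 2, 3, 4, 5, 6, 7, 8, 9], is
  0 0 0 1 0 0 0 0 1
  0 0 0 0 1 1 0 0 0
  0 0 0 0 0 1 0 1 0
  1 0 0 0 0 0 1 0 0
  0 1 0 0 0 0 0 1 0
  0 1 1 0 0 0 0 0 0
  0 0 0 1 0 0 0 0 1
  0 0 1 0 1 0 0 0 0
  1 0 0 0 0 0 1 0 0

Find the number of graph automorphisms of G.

80

G has two connected components, {2, 3, 5, 6, 8} and {1, 4, 7, 9}; each is 2-regular, so G = C_5 ⊔ C_4. The components are non-isomorphic (different sizes), so Aut(G) = Aut(C_4) × Aut(C_5) = D_4 × D_5 of order 8·10 = 80.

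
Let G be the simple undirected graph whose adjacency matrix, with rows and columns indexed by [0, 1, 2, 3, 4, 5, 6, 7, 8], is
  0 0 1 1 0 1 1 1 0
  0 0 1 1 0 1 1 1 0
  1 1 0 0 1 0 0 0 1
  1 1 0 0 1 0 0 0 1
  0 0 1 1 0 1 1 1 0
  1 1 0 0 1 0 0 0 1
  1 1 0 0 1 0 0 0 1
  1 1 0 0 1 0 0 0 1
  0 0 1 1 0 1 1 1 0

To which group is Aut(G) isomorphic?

S_5 × S_4

The vertices split by degree into {0, 1, 4, 8} (degree 5) and {2, 3, 5, 6, 7} (degree 4); every edge runs between the two parts, so G is the complete bipartite graph K_{4,5}. The parts have unequal sizes, so no automorphism swaps them; each part is permuted independently, giving S_5 × S_4 of order 5!·4! = 2880.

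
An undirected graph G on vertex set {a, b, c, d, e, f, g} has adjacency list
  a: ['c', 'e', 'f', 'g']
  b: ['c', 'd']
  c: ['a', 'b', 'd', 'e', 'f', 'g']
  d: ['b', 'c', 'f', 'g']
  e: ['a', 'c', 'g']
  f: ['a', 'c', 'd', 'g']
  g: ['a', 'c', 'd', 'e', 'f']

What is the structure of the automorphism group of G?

the trivial group

Degrees alone do not determine every vertex (e.g. a and d both have degree 4), but their neighbour-degree multisets differ: N(a) has degrees [3, 4, 5, 6] while N(d) has degrees [2, 4, 5, 6]. Repeating this refinement separates all vertices, so the only automorphism is the identity.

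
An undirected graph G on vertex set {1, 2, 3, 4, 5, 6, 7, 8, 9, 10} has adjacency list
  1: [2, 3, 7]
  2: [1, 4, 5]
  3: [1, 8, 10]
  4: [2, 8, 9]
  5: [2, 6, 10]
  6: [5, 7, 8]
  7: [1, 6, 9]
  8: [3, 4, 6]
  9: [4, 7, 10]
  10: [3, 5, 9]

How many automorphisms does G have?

120

G is 3-regular on 10 vertices with no triangles and no 4-cycles (girth 5): this is the Petersen graph. It is a classical fact that the Petersen graph has automorphism group S_5 (order 120), arising from its description as the Kneser graph K(5,2).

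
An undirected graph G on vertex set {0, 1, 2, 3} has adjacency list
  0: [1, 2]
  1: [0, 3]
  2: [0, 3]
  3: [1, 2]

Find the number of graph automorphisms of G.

G is 2-regular and bipartite on 2^2 = 4 vertices with girth 4; it is the hypercube graph Q_2. The symmetry group of the 2-cube is the hyperoctahedral group B_2 = Z_2 ≀ S_2, of order 2^2·2! = 8.

8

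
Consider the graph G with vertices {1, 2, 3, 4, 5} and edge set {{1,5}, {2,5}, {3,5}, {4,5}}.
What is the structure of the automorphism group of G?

Vertex 5 has degree 4 and every other vertex has degree 1, so G is the star K_{1,4} with centre 5. Any automorphism fixes the centre and permutes the 4 leaves freely, so Aut(G) ≅ S_4 of order 4! = 24.

the symmetric group on 4 letters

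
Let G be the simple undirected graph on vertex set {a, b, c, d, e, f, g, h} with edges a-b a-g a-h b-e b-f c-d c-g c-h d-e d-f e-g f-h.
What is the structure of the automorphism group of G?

G is 3-regular and bipartite on 2^3 = 8 vertices with girth 4; it is the hypercube graph Q_3. Aut(Q_3) consists of the signed permutations of the 3 coordinate axes: 3! permutations times 2^3 sign flips, so |Aut| = 2^3·3! = 48.

Z_2^3 ⋊ S_3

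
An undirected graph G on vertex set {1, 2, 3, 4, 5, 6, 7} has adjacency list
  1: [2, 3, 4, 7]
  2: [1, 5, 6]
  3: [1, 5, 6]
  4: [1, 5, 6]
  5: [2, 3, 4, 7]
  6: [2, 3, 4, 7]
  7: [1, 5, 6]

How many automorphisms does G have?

The vertices split by degree into {1, 5, 6} (degree 4) and {2, 3, 4, 7} (degree 3); every edge runs between the two parts, so G is the complete bipartite graph K_{3,4}. Automorphisms preserve the bipartition setwise (since the parts differ in size) and act as S_3 × S_4 within it; |Aut| = 144.

144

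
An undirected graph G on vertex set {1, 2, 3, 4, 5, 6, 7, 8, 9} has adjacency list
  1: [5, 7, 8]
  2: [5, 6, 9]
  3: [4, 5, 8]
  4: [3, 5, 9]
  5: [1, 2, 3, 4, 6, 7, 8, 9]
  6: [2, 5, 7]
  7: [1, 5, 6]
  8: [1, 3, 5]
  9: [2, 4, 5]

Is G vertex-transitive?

Vertex 5 is the only vertex of degree 8, so every automorphism fixes it; G is not vertex-transitive.

No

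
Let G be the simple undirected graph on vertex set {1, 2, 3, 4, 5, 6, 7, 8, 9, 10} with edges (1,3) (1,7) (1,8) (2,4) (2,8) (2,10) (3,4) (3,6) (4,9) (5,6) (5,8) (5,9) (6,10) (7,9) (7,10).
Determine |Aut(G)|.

G is 3-regular on 10 vertices with no triangles and no 4-cycles (girth 5): this is the Petersen graph. Viewing the Petersen graph as the Kneser graph K(5,2) — vertices are 2-subsets of {1,…,5}, edges join disjoint pairs — its automorphisms are exactly the permutations of the 5-element set, so Aut ≅ S_5 of order 120.

120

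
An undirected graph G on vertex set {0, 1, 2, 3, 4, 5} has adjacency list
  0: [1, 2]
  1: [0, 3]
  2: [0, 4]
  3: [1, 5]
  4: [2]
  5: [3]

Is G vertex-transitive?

No

Automorphisms preserve degree, but G has vertices of degree 1 and vertices of degree 2; no automorphism maps one to the other, so G is not vertex-transitive.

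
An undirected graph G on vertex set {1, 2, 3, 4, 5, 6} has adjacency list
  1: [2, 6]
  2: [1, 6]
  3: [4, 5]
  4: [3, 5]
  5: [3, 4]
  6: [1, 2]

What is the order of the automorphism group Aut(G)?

G has two connected components, {1, 2, 6} and {3, 4, 5}; each is 2-regular, so G = C_3 ⊔ C_3. Aut of a disjoint union of two copies of C_3 is the wreath product D_3 ≀ Z_2, of order 2·6² = 72.

72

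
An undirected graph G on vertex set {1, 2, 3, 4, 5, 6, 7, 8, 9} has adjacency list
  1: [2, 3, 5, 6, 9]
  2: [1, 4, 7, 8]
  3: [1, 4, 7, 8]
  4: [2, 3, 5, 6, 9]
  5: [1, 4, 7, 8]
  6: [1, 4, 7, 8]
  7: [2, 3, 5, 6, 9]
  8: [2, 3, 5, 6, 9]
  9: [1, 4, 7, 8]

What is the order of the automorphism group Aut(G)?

The vertices split by degree into {1, 4, 7, 8} (degree 5) and {2, 3, 5, 6, 9} (degree 4); every edge runs between the two parts, so G is the complete bipartite graph K_{4,5}. Automorphisms preserve the bipartition setwise (since the parts differ in size) and act as S_4 × S_5 within it; |Aut| = 2880.

2880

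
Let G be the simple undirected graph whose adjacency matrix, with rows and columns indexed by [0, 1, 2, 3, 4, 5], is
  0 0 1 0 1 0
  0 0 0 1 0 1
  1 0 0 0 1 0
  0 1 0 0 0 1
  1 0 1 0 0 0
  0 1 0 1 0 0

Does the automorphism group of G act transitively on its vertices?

Yes

G has two connected components, {1, 3, 5} and {0, 2, 4}; each is 2-regular, so G = C_3 ⊔ C_3. With two isomorphic components, Aut(G) = Aut(C_3) ≀ S_2 = (D_3 × D_3) ⋊ Z_2: permute each cycle by D_3, then optionally swap the two cycles. Order 2·(2·3)² = 72. Under this action every vertex can be carried to every other, so G is vertex-transitive.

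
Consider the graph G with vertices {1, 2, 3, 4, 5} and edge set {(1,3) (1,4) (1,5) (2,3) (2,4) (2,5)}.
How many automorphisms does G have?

The vertices split by degree into {1, 2} (degree 3) and {3, 4, 5} (degree 2); every edge runs between the two parts, so G is the complete bipartite graph K_{2,3}. The parts have unequal sizes, so no automorphism swaps them; each part is permuted independently, giving S_2 × S_3 of order 2!·3! = 12.

12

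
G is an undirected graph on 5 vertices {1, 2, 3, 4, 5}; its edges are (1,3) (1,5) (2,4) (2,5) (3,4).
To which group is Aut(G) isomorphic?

the dihedral group of order 10

Every vertex has degree 2 and the graph is connected, so G is the 5-cycle C_5. C_5 has 5 rotations and 5 reflections, so Aut(C_5) ≅ D_5 of order 10.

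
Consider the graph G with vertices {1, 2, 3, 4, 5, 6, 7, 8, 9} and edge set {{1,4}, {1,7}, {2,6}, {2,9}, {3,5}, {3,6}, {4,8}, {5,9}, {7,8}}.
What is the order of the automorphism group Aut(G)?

80

G has two connected components, {2, 3, 5, 6, 9} and {1, 4, 7, 8}; each is 2-regular, so G = C_5 ⊔ C_4. The components are non-isomorphic (different sizes), so Aut(G) = Aut(C_5) × Aut(C_4) = D_5 × D_4 of order 10·8 = 80.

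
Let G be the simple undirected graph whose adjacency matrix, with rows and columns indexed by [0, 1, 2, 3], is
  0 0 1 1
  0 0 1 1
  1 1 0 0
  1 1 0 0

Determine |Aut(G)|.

G is 2-regular and bipartite on 2^2 = 4 vertices with girth 4; it is the hypercube graph Q_2. Aut(Q_2) consists of the signed permutations of the 2 coordinate axes: 2! permutations times 2^2 sign flips, so |Aut| = 2^2·2! = 8.

8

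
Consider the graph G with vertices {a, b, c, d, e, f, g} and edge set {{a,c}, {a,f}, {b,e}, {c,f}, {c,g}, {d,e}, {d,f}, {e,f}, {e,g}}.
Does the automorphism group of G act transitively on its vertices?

No

Vertex b is the only vertex of degree 1, so every automorphism fixes it; G is not vertex-transitive.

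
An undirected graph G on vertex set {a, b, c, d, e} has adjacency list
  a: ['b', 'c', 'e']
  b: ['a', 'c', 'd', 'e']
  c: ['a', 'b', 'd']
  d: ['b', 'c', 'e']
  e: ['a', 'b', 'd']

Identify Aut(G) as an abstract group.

the dihedral group of order 8

Vertex b is the unique vertex of degree 4; the remaining 4 vertices each have degree 3 and induce a cycle, so G is the wheel on 5 vertices with hub b. Every automorphism fixes the hub and acts on the rim 4-cycle, so Aut(G) ≅ Aut(C_4) = D_4 of order 8.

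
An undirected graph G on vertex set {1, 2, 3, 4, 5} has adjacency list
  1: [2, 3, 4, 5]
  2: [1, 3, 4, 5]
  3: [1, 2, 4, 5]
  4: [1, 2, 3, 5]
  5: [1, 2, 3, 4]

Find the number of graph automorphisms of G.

Every vertex has degree 4, so G is the complete graph K_5. Every bijection on the vertex set is an automorphism of K_5; hence Aut(K_5) ≅ S_5, order 120.

120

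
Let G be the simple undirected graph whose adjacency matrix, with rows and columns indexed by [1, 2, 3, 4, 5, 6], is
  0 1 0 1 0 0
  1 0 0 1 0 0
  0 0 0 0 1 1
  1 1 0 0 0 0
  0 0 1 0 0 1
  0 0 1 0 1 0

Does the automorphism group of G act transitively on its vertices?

Yes

G has two connected components, {3, 5, 6} and {1, 2, 4}; each is 2-regular, so G = C_3 ⊔ C_3. With two isomorphic components, Aut(G) = Aut(C_3) ≀ S_2 = (D_3 × D_3) ⋊ Z_2: permute each cycle by D_3, then optionally swap the two cycles. Order 2·(2·3)² = 72. Under this action every vertex can be carried to every other, so G is vertex-transitive.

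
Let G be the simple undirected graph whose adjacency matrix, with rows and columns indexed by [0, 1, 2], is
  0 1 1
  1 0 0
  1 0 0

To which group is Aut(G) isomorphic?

the cyclic group of order 2

The degree sequence is [2, 1, 1]; the two degree-1 vertices 1 and 2 are the ends of a path, so G = P_3. The only nontrivial automorphism of a path is the end-to-end reflection, so Aut(G) ≅ Z_2.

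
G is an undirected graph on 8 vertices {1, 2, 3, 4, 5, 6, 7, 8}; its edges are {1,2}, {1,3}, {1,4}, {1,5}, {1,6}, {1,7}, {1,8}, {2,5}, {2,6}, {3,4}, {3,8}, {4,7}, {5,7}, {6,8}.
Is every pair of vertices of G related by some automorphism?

No

Vertex 1 is the only vertex of degree 7, so every automorphism fixes it; G is not vertex-transitive.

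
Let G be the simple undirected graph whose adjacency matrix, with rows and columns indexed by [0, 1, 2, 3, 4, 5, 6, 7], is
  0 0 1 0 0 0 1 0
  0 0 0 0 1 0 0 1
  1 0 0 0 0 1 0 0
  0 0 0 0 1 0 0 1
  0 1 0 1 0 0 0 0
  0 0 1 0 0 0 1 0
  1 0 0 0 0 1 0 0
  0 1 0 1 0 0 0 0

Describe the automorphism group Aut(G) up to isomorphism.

(D_4 × D_4) ⋊ Z_2

G has two connected components, {1, 3, 4, 7} and {0, 2, 5, 6}; each is 2-regular, so G = C_4 ⊔ C_4. Aut of a disjoint union of two copies of C_4 is the wreath product D_4 ≀ Z_2, of order 2·8² = 128.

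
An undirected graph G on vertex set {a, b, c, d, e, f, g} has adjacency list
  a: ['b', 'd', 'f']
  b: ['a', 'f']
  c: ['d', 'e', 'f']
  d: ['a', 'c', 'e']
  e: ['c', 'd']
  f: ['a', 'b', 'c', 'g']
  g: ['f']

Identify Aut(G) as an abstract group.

The degree sequence is [3, 2, 3, 3, 2, 4, 1]. Checking the degree-preserving permutations of the vertex set shows that none except the identity preserves every edge, so Aut(G) is trivial.

1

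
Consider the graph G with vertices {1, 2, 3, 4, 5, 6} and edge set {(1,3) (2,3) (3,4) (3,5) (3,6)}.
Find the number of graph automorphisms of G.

Vertex 3 has degree 5 and every other vertex has degree 1, so G is the star K_{1,5} with centre 3. Any automorphism fixes the centre and permutes the 5 leaves freely, so Aut(G) ≅ S_5 of order 5! = 120.

120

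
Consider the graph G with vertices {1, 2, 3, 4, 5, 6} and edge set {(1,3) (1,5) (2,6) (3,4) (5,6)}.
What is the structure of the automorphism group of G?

The degree sequence is [2, 1, 2, 1, 2, 2]; the two degree-1 vertices 2 and 4 are the ends of a path, so G = P_6. A path has exactly one nontrivial symmetry — reversal — giving Aut(G) of order 2.

Z_2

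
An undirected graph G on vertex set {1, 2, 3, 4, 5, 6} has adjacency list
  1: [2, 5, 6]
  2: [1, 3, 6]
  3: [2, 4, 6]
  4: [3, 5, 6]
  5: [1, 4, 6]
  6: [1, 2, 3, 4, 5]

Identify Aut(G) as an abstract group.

Vertex 6 is the unique vertex of degree 5; the remaining 5 vertices each have degree 3 and induce a cycle, so G is the wheel on 6 vertices with hub 6. Every automorphism fixes the hub and acts on the rim 5-cycle, so Aut(G) ≅ Aut(C_5) = D_5 of order 10.

the dihedral group of order 10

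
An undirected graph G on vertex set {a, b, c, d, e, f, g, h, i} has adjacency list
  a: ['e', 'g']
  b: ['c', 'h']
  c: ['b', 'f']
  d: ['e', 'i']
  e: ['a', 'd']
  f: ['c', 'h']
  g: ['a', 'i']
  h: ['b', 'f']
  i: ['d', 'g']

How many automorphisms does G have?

G has two connected components, {a, d, e, g, i} and {b, c, f, h}; each is 2-regular, so G = C_5 ⊔ C_4. No automorphism exchanges components of different sizes, hence Aut(G) is the direct product D_5 × D_4, order 80.

80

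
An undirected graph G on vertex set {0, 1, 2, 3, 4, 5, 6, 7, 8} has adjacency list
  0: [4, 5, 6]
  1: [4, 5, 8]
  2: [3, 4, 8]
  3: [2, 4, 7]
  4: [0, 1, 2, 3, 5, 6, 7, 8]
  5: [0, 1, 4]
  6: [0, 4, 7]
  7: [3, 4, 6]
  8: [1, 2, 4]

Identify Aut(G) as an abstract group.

D_8

Vertex 4 is the unique vertex of degree 8; the remaining 8 vertices each have degree 3 and induce a cycle, so G is the wheel on 9 vertices with hub 4. Every automorphism fixes the hub and acts on the rim 8-cycle, so Aut(G) ≅ Aut(C_8) = D_8 of order 16.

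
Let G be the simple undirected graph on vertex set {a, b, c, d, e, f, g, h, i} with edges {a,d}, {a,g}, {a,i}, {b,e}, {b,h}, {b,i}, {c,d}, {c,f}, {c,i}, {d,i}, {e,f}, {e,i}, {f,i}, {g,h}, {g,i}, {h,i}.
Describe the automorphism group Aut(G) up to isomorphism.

Vertex i is the unique vertex of degree 8; the remaining 8 vertices each have degree 3 and induce a cycle, so G is the wheel on 9 vertices with hub i. With the hub fixed, the remaining symmetry is that of the rim cycle C_8, giving the dihedral group D_8.

D_8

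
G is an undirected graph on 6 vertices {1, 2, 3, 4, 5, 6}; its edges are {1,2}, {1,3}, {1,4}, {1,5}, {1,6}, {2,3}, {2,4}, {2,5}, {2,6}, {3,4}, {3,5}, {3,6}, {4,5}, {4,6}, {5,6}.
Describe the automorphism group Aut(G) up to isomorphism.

the symmetric group on 6 letters

Every vertex has degree 5, so G is the complete graph K_6. Any permutation of the 6 vertices preserves K_6, so Aut(K_6) = S_6 of order 6! = 720.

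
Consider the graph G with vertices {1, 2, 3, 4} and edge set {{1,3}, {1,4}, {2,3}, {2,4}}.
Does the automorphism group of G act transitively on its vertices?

Yes

G is 2-regular and bipartite with parts {3, 4} and {1, 2} (each part is independent and every cross-pair is an edge), so G = K_{2,2}. Aut(K_{2,2}) is the wreath product S_2 ≀ Z_2: permute within each part, then optionally swap the parts; |Aut| = 2·(2!)² = 8. This group acts transitively on the 4 vertices.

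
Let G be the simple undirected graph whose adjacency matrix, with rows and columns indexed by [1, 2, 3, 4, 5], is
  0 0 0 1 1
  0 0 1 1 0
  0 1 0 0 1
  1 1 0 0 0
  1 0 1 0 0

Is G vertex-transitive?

Yes

G is 2-regular and connected on 5 vertices, i.e. the cycle C_5. C_5 has 5 rotations and 5 reflections, so Aut(C_5) ≅ D_5 of order 10. Under this action every vertex can be carried to every other, so G is vertex-transitive.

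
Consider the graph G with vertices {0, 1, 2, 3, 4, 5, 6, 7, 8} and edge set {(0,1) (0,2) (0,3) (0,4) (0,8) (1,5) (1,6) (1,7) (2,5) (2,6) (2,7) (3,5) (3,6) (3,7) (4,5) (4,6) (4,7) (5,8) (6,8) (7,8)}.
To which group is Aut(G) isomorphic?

S_4 × S_5

The vertices split by degree into {0, 5, 6, 7} (degree 5) and {1, 2, 3, 4, 8} (degree 4); every edge runs between the two parts, so G is the complete bipartite graph K_{4,5}. The parts have unequal sizes, so no automorphism swaps them; each part is permuted independently, giving S_4 × S_5 of order 4!·5! = 2880.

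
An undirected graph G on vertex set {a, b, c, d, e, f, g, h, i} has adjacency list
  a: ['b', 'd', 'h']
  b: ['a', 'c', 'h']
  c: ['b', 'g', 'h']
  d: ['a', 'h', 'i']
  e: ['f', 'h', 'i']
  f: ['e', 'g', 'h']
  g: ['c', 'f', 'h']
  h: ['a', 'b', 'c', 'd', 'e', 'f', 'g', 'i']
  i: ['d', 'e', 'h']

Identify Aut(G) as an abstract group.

D_8

Vertex h is the unique vertex of degree 8; the remaining 8 vertices each have degree 3 and induce a cycle, so G is the wheel on 9 vertices with hub h. Every automorphism fixes the hub and acts on the rim 8-cycle, so Aut(G) ≅ Aut(C_8) = D_8 of order 16.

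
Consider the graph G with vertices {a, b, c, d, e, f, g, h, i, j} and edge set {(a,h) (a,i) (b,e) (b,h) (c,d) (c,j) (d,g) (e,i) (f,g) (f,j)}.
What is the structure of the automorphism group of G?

G has two connected components, {a, b, e, h, i} and {c, d, f, g, j}; each is 2-regular, so G = C_5 ⊔ C_5. With two isomorphic components, Aut(G) = Aut(C_5) ≀ S_2 = (D_5 × D_5) ⋊ Z_2: permute each cycle by D_5, then optionally swap the two cycles. Order 2·(2·5)² = 200.

(D_5 × D_5) ⋊ Z_2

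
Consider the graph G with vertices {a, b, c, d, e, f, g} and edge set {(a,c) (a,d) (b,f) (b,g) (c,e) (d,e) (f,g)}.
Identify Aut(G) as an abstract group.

G has two connected components, {a, c, d, e} and {b, f, g}; each is 2-regular, so G = C_4 ⊔ C_3. The components are non-isomorphic (different sizes), so Aut(G) = Aut(C_4) × Aut(C_3) = D_4 × D_3 of order 8·6 = 48.

D_4 × D_3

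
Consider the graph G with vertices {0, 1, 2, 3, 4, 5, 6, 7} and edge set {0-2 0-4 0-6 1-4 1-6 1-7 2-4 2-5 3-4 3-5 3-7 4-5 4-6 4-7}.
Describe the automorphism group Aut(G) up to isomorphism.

D_7

Vertex 4 is the unique vertex of degree 7; the remaining 7 vertices each have degree 3 and induce a cycle, so G is the wheel on 8 vertices with hub 4. With the hub fixed, the remaining symmetry is that of the rim cycle C_7, giving the dihedral group D_7.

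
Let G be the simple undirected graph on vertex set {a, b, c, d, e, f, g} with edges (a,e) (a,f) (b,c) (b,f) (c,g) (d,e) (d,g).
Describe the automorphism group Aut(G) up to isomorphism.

D_7

Every vertex has degree 2 and the graph is connected, so G is the 7-cycle C_7. The automorphisms of the 7-cycle are exactly the symmetries of a regular 7-gon: the dihedral group D_7, |D_7| = 14.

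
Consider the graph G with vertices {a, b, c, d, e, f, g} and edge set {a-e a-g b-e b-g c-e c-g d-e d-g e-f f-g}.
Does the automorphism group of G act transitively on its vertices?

No

Automorphisms preserve degree, but G has vertices of degree 2 and vertices of degree 5; no automorphism maps one to the other, so G is not vertex-transitive.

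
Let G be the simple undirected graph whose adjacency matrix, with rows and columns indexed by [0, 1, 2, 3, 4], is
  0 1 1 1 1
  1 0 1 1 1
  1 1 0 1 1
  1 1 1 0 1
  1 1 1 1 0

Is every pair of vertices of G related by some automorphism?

Yes

All 5 vertices are pairwise adjacent: G = K_5. Any permutation of the 5 vertices preserves K_5, so Aut(K_5) = S_5 of order 5! = 120. This group acts transitively on the 5 vertices.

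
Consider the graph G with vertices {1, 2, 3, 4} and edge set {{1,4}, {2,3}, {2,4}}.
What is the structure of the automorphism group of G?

The degree sequence is [1, 2, 1, 2]; the two degree-1 vertices 1 and 3 are the ends of a path, so G = P_4. The only nontrivial automorphism of a path is the end-to-end reflection, so Aut(G) ≅ Z_2.

C_2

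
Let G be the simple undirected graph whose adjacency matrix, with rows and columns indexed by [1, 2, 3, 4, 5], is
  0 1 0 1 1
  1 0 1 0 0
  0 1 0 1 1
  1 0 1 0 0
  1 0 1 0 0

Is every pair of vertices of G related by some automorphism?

No

Automorphisms preserve degree, but G has vertices of degree 2 and vertices of degree 3; no automorphism maps one to the other, so G is not vertex-transitive.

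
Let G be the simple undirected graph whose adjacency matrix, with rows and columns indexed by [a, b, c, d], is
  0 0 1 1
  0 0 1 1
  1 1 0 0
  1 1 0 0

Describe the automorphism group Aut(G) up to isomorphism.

G is 2-regular and bipartite on 2^2 = 4 vertices with girth 4; it is the hypercube graph Q_2. Aut(Q_2) consists of the signed permutations of the 2 coordinate axes: 2! permutations times 2^2 sign flips, so |Aut| = 2^2·2! = 8.

the hyperoctahedral group B_2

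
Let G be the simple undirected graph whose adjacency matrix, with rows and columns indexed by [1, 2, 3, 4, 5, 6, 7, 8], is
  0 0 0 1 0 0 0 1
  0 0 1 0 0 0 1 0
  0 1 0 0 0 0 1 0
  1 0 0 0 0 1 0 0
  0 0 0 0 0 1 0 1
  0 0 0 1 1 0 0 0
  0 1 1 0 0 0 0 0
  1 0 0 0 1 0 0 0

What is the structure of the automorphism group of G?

G has two connected components, {1, 4, 5, 6, 8} and {2, 3, 7}; each is 2-regular, so G = C_5 ⊔ C_3. The components are non-isomorphic (different sizes), so Aut(G) = Aut(C_5) × Aut(C_3) = D_5 × D_3 of order 10·6 = 60.

D_5 × D_3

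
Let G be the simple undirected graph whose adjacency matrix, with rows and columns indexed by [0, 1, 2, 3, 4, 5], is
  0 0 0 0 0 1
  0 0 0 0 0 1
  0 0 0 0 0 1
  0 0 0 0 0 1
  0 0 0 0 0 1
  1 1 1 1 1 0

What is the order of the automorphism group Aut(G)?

Vertex 5 has degree 5 and every other vertex has degree 1, so G is the star K_{1,5} with centre 5. The 5 leaves are pairwise interchangeable while the centre is fixed, giving Aut(G) = S_5.

120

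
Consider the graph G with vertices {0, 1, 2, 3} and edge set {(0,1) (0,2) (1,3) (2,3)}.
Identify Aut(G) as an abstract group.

G is 2-regular and bipartite with parts {0, 3} and {1, 2} (each part is independent and every cross-pair is an edge), so G = K_{2,2}. Aut(K_{2,2}) is the wreath product S_2 ≀ Z_2: permute within each part, then optionally swap the parts; |Aut| = 2·(2!)² = 8.

S_2 ≀ Z_2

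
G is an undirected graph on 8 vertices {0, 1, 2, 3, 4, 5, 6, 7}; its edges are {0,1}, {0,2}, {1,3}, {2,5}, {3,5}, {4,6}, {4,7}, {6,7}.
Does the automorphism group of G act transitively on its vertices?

G has two connected components, {0, 1, 2, 3, 5} and {4, 6, 7}; each is 2-regular, so G = C_5 ⊔ C_3. The orbit of 0 under Aut(G) is {0, 1, 2, 3, 5}, which does not contain 4, so G is not vertex-transitive.

No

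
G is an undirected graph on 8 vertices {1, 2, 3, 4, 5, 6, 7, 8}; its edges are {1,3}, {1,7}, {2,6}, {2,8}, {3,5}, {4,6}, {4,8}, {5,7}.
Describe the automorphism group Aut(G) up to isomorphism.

(D_4 × D_4) ⋊ Z_2

G has two connected components, {1, 3, 5, 7} and {2, 4, 6, 8}; each is 2-regular, so G = C_4 ⊔ C_4. With two isomorphic components, Aut(G) = Aut(C_4) ≀ S_2 = (D_4 × D_4) ⋊ Z_2: permute each cycle by D_4, then optionally swap the two cycles. Order 2·(2·4)² = 128.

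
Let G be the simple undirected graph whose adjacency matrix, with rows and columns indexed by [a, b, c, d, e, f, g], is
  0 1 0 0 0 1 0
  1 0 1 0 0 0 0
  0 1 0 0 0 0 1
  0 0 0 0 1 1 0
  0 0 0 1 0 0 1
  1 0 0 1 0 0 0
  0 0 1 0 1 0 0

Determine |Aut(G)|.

Every vertex has degree 2 and the graph is connected, so G is the 7-cycle C_7. The automorphisms of the 7-cycle are exactly the symmetries of a regular 7-gon: the dihedral group D_7, |D_7| = 14.

14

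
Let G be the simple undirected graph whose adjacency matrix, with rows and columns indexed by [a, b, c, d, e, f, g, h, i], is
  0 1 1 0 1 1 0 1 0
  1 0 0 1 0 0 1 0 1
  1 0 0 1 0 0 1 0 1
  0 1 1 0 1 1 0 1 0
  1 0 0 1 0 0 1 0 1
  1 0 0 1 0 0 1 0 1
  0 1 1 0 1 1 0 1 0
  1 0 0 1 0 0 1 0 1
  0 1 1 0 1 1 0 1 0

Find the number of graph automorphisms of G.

The vertices split by degree into {a, d, g, i} (degree 5) and {b, c, e, f, h} (degree 4); every edge runs between the two parts, so G is the complete bipartite graph K_{4,5}. Automorphisms preserve the bipartition setwise (since the parts differ in size) and act as S_4 × S_5 within it; |Aut| = 2880.

2880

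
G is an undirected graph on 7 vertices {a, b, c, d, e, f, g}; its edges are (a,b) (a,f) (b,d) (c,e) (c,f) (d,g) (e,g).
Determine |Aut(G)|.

G is 2-regular and connected on 7 vertices, i.e. the cycle C_7. C_7 has 7 rotations and 7 reflections, so Aut(C_7) ≅ D_7 of order 14.

14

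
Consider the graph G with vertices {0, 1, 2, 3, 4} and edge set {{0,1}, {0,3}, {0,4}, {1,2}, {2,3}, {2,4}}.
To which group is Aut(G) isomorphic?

The vertices split by degree into {0, 2} (degree 3) and {1, 3, 4} (degree 2); every edge runs between the two parts, so G is the complete bipartite graph K_{2,3}. The parts have unequal sizes, so no automorphism swaps them; each part is permuted independently, giving S_2 × S_3 of order 2!·3! = 12.

S_2 × S_3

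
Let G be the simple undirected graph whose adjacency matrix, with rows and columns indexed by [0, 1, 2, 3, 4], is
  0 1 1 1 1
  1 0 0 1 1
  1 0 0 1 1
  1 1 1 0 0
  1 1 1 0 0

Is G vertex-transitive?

Vertex 0 is the only vertex of degree 4, so every automorphism fixes it; G is not vertex-transitive.

No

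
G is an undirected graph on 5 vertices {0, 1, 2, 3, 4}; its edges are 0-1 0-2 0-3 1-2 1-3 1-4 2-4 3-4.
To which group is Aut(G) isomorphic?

the dihedral group of order 8

Vertex 1 is the unique vertex of degree 4; the remaining 4 vertices each have degree 3 and induce a cycle, so G is the wheel on 5 vertices with hub 1. Every automorphism fixes the hub and acts on the rim 4-cycle, so Aut(G) ≅ Aut(C_4) = D_4 of order 8.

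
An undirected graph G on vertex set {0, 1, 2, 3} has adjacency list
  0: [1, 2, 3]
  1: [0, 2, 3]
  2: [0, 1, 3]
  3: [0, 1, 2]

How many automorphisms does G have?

24

Every vertex has degree 3, so G is the complete graph K_4. Any permutation of the 4 vertices preserves K_4, so Aut(K_4) = S_4 of order 4! = 24.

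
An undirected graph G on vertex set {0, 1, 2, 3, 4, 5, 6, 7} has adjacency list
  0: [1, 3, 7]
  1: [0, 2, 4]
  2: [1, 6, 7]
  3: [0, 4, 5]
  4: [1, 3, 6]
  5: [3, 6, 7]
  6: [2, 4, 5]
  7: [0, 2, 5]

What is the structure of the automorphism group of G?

Z_2^3 ⋊ S_3

G is 3-regular and bipartite on 2^3 = 8 vertices with girth 4; it is the hypercube graph Q_3. The symmetry group of the 3-cube is the hyperoctahedral group B_3 = Z_2 ≀ S_3, of order 2^3·3! = 48.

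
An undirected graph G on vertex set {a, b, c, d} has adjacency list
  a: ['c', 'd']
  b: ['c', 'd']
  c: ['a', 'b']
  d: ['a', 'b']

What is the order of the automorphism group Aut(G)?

G is 2-regular and bipartite with parts {c, d} and {a, b} (each part is independent and every cross-pair is an edge), so G = K_{2,2}. Each part can be permuted independently (S_2 × S_2) and the two equal-size parts can also be swapped, giving (S_2 × S_2) ⋊ Z_2 of order 2·(2!)² = 8.

8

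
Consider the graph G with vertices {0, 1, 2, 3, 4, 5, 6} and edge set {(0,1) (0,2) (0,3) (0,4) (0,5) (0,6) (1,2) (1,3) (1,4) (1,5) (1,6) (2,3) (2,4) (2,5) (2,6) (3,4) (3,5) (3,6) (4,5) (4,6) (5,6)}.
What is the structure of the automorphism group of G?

S_7

Every vertex has degree 6, so G is the complete graph K_7. Any permutation of the 7 vertices preserves K_7, so Aut(K_7) = S_7 of order 7! = 5040.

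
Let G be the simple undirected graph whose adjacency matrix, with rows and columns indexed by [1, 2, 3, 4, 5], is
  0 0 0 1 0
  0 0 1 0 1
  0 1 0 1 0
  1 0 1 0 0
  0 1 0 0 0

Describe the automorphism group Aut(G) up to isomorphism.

The degree sequence is [1, 2, 2, 2, 1]; the two degree-1 vertices 1 and 5 are the ends of a path, so G = P_5. The only nontrivial automorphism of a path is the end-to-end reflection, so Aut(G) ≅ Z_2.

Z_2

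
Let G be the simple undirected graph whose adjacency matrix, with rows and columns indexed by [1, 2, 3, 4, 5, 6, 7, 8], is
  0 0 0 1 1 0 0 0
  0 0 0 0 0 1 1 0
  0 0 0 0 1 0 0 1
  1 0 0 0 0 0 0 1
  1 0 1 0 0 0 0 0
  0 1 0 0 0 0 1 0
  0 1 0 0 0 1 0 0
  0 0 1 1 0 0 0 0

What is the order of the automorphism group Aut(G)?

G has two connected components, {1, 3, 4, 5, 8} and {2, 6, 7}; each is 2-regular, so G = C_5 ⊔ C_3. The components are non-isomorphic (different sizes), so Aut(G) = Aut(C_3) × Aut(C_5) = D_3 × D_5 of order 6·10 = 60.

60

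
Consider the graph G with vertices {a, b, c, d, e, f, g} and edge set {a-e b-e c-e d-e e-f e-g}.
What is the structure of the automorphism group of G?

S_6

Vertex e has degree 6 and every other vertex has degree 1, so G is the star K_{1,6} with centre e. The 6 leaves are pairwise interchangeable while the centre is fixed, giving Aut(G) = S_6.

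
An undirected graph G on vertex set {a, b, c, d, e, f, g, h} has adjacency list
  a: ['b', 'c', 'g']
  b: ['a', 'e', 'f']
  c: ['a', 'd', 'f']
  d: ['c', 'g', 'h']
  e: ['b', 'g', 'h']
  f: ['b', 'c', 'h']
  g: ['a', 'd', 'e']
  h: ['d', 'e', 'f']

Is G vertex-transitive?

Yes

G is 3-regular and bipartite on 2^3 = 8 vertices with girth 4; it is the hypercube graph Q_3. The symmetry group of the 3-cube is the hyperoctahedral group B_3 = Z_2 ≀ S_3, of order 2^3·3! = 48. Under this action every vertex can be carried to every other, so G is vertex-transitive.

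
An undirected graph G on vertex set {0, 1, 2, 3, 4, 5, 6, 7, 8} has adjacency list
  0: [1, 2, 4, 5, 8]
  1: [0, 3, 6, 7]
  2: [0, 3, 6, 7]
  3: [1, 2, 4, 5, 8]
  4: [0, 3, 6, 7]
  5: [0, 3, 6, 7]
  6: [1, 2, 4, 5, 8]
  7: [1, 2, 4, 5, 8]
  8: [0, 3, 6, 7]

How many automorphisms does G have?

The vertices split by degree into {0, 3, 6, 7} (degree 5) and {1, 2, 4, 5, 8} (degree 4); every edge runs between the two parts, so G is the complete bipartite graph K_{4,5}. Automorphisms preserve the bipartition setwise (since the parts differ in size) and act as S_4 × S_5 within it; |Aut| = 2880.

2880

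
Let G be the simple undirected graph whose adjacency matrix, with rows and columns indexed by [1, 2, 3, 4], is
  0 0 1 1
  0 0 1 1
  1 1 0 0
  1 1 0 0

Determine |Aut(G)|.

G is 2-regular and bipartite with parts {1, 2} and {3, 4} (each part is independent and every cross-pair is an edge), so G = K_{2,2}. Aut(K_{2,2}) is the wreath product S_2 ≀ Z_2: permute within each part, then optionally swap the parts; |Aut| = 2·(2!)² = 8.

8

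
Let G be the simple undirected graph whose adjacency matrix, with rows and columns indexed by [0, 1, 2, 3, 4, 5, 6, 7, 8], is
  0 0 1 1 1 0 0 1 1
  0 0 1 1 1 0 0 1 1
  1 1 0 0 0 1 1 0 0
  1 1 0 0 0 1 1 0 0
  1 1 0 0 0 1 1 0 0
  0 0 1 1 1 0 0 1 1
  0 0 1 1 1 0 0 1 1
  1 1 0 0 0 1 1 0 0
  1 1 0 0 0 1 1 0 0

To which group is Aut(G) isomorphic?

The vertices split by degree into {0, 1, 5, 6} (degree 5) and {2, 3, 4, 7, 8} (degree 4); every edge runs between the two parts, so G is the complete bipartite graph K_{4,5}. The parts have unequal sizes, so no automorphism swaps them; each part is permuted independently, giving S_4 × S_5 of order 4!·5! = 2880.

S_4 × S_5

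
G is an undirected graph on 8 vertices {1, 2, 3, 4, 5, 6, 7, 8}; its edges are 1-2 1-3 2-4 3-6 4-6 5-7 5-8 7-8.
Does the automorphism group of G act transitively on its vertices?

G has two connected components, {1, 2, 3, 4, 6} and {5, 7, 8}; each is 2-regular, so G = C_5 ⊔ C_3. The orbit of 1 under Aut(G) is {1, 2, 3, 4, 6}, which does not contain 5, so G is not vertex-transitive.

No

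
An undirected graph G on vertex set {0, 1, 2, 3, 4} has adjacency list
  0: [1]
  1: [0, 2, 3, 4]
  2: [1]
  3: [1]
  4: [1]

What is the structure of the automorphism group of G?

S_4

Vertex 1 has degree 4 and every other vertex has degree 1, so G is the star K_{1,4} with centre 1. The 4 leaves are pairwise interchangeable while the centre is fixed, giving Aut(G) = S_4.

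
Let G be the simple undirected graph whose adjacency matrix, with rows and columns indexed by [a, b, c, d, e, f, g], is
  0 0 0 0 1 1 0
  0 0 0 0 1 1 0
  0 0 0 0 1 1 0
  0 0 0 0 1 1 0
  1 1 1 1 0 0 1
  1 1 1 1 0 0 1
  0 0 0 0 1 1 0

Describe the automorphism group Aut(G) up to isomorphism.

S_5 × S_2

The vertices split by degree into {e, f} (degree 5) and {a, b, c, d, g} (degree 2); every edge runs between the two parts, so G is the complete bipartite graph K_{2,5}. The parts have unequal sizes, so no automorphism swaps them; each part is permuted independently, giving S_5 × S_2 of order 5!·2! = 240.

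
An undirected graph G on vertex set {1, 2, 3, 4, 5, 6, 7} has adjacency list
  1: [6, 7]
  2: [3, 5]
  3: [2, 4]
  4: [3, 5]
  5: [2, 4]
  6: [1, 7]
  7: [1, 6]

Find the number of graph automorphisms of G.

G has two connected components, {2, 3, 4, 5} and {1, 6, 7}; each is 2-regular, so G = C_4 ⊔ C_3. No automorphism exchanges components of different sizes, hence Aut(G) is the direct product D_3 × D_4, order 48.

48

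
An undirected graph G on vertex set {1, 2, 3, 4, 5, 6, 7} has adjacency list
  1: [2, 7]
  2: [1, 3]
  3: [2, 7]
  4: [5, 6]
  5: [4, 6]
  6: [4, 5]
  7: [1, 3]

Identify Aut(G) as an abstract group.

G has two connected components, {1, 2, 3, 7} and {4, 5, 6}; each is 2-regular, so G = C_4 ⊔ C_3. No automorphism exchanges components of different sizes, hence Aut(G) is the direct product D_4 × D_3, order 48.

D_4 × D_3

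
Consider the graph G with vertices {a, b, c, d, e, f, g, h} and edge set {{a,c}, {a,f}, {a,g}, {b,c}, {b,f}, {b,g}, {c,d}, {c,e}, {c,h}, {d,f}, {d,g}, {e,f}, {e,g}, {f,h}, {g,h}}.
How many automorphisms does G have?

The vertices split by degree into {c, f, g} (degree 5) and {a, b, d, e, h} (degree 3); every edge runs between the two parts, so G is the complete bipartite graph K_{3,5}. The parts have unequal sizes, so no automorphism swaps them; each part is permuted independently, giving S_3 × S_5 of order 3!·5! = 720.

720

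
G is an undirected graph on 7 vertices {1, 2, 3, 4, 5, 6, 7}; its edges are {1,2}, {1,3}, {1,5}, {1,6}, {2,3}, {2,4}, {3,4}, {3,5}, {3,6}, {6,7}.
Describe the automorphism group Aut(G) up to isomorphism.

the trivial group

Degrees alone do not determine every vertex (e.g. 2 and 6 both have degree 3), but their neighbour-degree multisets differ: N(2) has degrees [2, 4, 5] while N(6) has degrees [1, 4, 5]. Repeating this refinement separates all vertices, so the only automorphism is the identity.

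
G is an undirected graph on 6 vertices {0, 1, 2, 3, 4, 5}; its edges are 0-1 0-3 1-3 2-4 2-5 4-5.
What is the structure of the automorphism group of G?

G has two connected components, {0, 1, 3} and {2, 4, 5}; each is 2-regular, so G = C_3 ⊔ C_3. With two isomorphic components, Aut(G) = Aut(C_3) ≀ S_2 = (D_3 × D_3) ⋊ Z_2: permute each cycle by D_3, then optionally swap the two cycles. Order 2·(2·3)² = 72.

D_3 ≀ Z_2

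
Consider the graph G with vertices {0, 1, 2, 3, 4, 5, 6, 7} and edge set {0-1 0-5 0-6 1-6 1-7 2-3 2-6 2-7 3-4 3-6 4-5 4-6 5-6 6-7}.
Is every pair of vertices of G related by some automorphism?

No

Vertex 6 is the only vertex of degree 7, so every automorphism fixes it; G is not vertex-transitive.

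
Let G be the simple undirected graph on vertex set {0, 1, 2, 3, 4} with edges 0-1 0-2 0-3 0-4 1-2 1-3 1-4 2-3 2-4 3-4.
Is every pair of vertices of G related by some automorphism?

All 5 vertices are pairwise adjacent: G = K_5. Any permutation of the 5 vertices preserves K_5, so Aut(K_5) = S_5 of order 5! = 120. Under this action every vertex can be carried to every other, so G is vertex-transitive.

Yes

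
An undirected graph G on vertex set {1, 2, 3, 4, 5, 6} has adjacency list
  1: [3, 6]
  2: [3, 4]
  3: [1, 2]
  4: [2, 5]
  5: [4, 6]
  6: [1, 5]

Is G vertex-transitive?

Yes

G is 2-regular and connected on 6 vertices, i.e. the cycle C_6. The automorphisms of the 6-cycle are exactly the symmetries of a regular 6-gon: the dihedral group D_6, |D_6| = 12. This group acts transitively on the 6 vertices.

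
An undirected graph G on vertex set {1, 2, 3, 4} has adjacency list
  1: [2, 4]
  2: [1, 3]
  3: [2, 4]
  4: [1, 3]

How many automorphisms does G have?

G is 2-regular and connected on 4 vertices, i.e. the cycle C_4. C_4 has 4 rotations and 4 reflections, so Aut(C_4) ≅ D_4 of order 8.

8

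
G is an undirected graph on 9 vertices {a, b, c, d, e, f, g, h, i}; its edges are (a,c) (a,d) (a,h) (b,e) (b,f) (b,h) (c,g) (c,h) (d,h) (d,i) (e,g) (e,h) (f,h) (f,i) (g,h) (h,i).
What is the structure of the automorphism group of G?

Vertex h is the unique vertex of degree 8; the remaining 8 vertices each have degree 3 and induce a cycle, so G is the wheel on 9 vertices with hub h. With the hub fixed, the remaining symmetry is that of the rim cycle C_8, giving the dihedral group D_8.

the dihedral group of order 16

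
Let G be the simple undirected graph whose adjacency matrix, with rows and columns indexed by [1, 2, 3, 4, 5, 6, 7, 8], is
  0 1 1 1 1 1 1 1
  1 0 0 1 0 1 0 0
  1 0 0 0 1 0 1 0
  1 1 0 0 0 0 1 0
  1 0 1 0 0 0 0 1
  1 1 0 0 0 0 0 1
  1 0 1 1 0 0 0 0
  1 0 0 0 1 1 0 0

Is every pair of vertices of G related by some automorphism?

No

Vertex 1 is the only vertex of degree 7, so every automorphism fixes it; G is not vertex-transitive.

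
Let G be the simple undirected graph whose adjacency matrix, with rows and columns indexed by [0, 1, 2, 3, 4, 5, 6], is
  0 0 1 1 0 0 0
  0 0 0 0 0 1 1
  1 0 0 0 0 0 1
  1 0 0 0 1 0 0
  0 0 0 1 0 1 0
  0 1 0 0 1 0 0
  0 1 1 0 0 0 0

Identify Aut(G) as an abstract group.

D_7

G is 2-regular and connected on 7 vertices, i.e. the cycle C_7. C_7 has 7 rotations and 7 reflections, so Aut(C_7) ≅ D_7 of order 14.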